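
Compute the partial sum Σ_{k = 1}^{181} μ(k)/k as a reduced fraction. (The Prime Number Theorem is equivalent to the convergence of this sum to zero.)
Σ μ(k)/k = -55899517432623235554411607600017313811576767641103296860860299685947631/5397346292805549782720214077673687806275517530364350655459511599582614290

Values of μ(k) for 1 ≤ k ≤ 181: μ(1) = 1, μ(2) = -1, μ(3) = -1, μ(5) = -1, μ(6) = 1, μ(7) = -1, μ(10) = 1, μ(11) = -1, μ(13) = -1, μ(14) = 1, μ(15) = 1, μ(17) = -1, μ(19) = -1, μ(21) = 1, μ(22) = 1, μ(23) = -1, μ(26) = 1, μ(29) = -1, μ(30) = -1, μ(31) = -1, μ(33) = 1, μ(34) = 1, μ(35) = 1, μ(37) = -1, μ(38) = 1, μ(39) = 1, μ(41) = -1, μ(42) = -1, μ(43) = -1, μ(46) = 1, μ(47) = -1, μ(51) = 1, μ(53) = -1, μ(55) = 1, μ(57) = 1, μ(58) = 1, μ(59) = -1, μ(61) = -1, μ(62) = 1, μ(65) = 1, μ(66) = -1, μ(67) = -1, μ(69) = 1, μ(70) = -1, μ(71) = -1, μ(73) = -1, μ(74) = 1, μ(77) = 1, μ(78) = -1, μ(79) = -1, μ(82) = 1, μ(83) = -1, μ(85) = 1, μ(86) = 1, μ(87) = 1, μ(89) = -1, μ(91) = 1, μ(93) = 1, μ(94) = 1, μ(95) = 1, μ(97) = -1, μ(101) = -1, μ(102) = -1, μ(103) = -1, μ(105) = -1, μ(106) = 1, μ(107) = -1, μ(109) = -1, μ(110) = -1, μ(111) = 1, μ(113) = -1, μ(114) = -1, μ(115) = 1, μ(118) = 1, μ(119) = 1, μ(122) = 1, μ(123) = 1, μ(127) = -1, μ(129) = 1, μ(130) = -1, μ(131) = -1, μ(133) = 1, μ(134) = 1, μ(137) = -1, μ(138) = -1, μ(139) = -1, μ(141) = 1, μ(142) = 1, μ(143) = 1, μ(145) = 1, μ(146) = 1, μ(149) = -1, μ(151) = -1, μ(154) = -1, μ(155) = 1, μ(157) = -1, μ(158) = 1, μ(159) = 1, μ(161) = 1, μ(163) = -1, μ(165) = -1, μ(166) = 1, μ(167) = -1, μ(170) = -1, μ(173) = -1, μ(174) = -1, μ(177) = 1, μ(178) = 1, μ(179) = -1, μ(181) = -1, with μ = 0 on non-squarefree integers. Summing μ(k)/k for k where μ(k) ≠ 0 gives -55899517432623235554411607600017313811576767641103296860860299685947631/5397346292805549782720214077673687806275517530364350655459511599582614290 ≈ -0.0104. (PNT ⟺ this sum → 0 as n → ∞.)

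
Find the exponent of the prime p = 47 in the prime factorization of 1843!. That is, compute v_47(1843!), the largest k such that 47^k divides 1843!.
v_47(1843!) = 39

Legendre's formula: v_p(n!) = Σ_{k ≥ 1} ⌊n / p^k⌋. For p = 47, n = 1843, the terms are:
  ⌊1843/47^1⌋ = ⌊1843/47⌋ = 39
(the next term ⌊1843/47^2⌋ = 0, terminating the sum). Summing: v_47(1843!) = 39 = 39.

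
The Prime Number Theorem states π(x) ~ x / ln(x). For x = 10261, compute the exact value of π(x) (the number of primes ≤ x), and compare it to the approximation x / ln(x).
π(10261) = 1258;  x/ln(x) ≈ 1110.97;  relative error ≈ 11.69%.

Directly count primes up to 10261: π(10261) = 1258. The PNT approximation gives 10261/ln(10261) ≈ 10261/9.23611 ≈ 1110.97. Relative error (π(x) − x/ln(x)) / π(x) ≈ 11.69%; the approximation is known to undercount slightly (Li(x) is a better estimate).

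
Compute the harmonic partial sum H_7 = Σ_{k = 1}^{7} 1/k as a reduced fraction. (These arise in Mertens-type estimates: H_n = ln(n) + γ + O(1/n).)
H_7 = 363/140

Direct summation: H_7 = 1 + 1/2 + ... + 1/7. The least common denominator is lcm(1, ..., 7) = 420; over this denominator the numerator is 420 + 210 + 140 + 105 + 84 + 70 + 60 = 1089, so H_7 = 1089/420; reducing by gcd(1089, 420) = 3 gives 363/140 ≈ 2.59286. (The PNT-adjacent estimate ln(7) + γ ≈ 2.52313 matches within O(1/n).)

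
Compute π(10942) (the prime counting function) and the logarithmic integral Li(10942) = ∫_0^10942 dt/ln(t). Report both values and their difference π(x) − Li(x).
π(10942) = 1329;  Li(10942) ≈ 1347.91;  π(x) − Li(x) ≈ -18.91.

Direct count of primes ≤ 10942 gives π(10942) = 1329. Numerical evaluation of the logarithmic integral gives Li(10942) ≈ 1347.91. The difference π(x) − Li(x) ≈ -18.91 is typically negative for small/moderate x (Li(x) overestimates), though Littlewood's theorem shows this sign changes infinitely often.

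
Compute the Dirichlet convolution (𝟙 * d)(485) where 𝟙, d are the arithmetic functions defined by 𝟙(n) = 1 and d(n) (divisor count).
(𝟙 * d)(485) = 9

Divisors of 485: [1, 5, 97, 485]. For each d | 485:
  d = 1: 𝟙(1) · d(485/1) = 1 · 4 = 4
  d = 5: 𝟙(5) · d(485/5) = 1 · 2 = 2
  d = 97: 𝟙(97) · d(485/97) = 1 · 2 = 2
  d = 485: 𝟙(485) · d(485/485) = 1 · 1 = 1
Summing: (𝟙 * d)(485) = 4 + 2 + 2 + 1 = 9.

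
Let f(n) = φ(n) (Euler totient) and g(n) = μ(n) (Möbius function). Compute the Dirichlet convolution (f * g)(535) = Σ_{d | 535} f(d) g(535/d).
(φ * μ)(535) = 315

Divisors of 535: [1, 5, 107, 535]. For each d | 535:
  d = 1: φ(1) · μ(535/1) = 1 · 1 = 1
  d = 5: φ(5) · μ(535/5) = 4 · -1 = -4
  d = 107: φ(107) · μ(535/107) = 106 · -1 = -106
  d = 535: φ(535) · μ(535/535) = 424 · 1 = 424
Summing: (φ * μ)(535) = 1 + -4 + -106 + 424 = 315.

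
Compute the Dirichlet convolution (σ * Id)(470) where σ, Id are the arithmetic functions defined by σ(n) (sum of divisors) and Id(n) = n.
(σ * Id)(470) = 5225

Divisors of 470: [1, 2, 5, 10, 47, 94, 235, 470]. For each d | 470:
  d = 1: σ(1) · Id(470/1) = 1 · 470 = 470
  d = 2: σ(2) · Id(470/2) = 3 · 235 = 705
  d = 5: σ(5) · Id(470/5) = 6 · 94 = 564
  d = 10: σ(10) · Id(470/10) = 18 · 47 = 846
  d = 47: σ(47) · Id(470/47) = 48 · 10 = 480
  d = 94: σ(94) · Id(470/94) = 144 · 5 = 720
  d = 235: σ(235) · Id(470/235) = 288 · 2 = 576
  d = 470: σ(470) · Id(470/470) = 864 · 1 = 864
Summing: (σ * Id)(470) = 470 + 705 + 564 + 846 + 480 + 720 + 576 + 864 = 5225.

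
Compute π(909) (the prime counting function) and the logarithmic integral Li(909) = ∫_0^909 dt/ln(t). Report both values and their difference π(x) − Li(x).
π(909) = 155;  Li(909) ≈ 164.35;  π(x) − Li(x) ≈ -9.35.

Direct count of primes ≤ 909 gives π(909) = 155. Numerical evaluation of the logarithmic integral gives Li(909) ≈ 164.35. The difference π(x) − Li(x) ≈ -9.35 is typically negative for small/moderate x (Li(x) overestimates), though Littlewood's theorem shows this sign changes infinitely often.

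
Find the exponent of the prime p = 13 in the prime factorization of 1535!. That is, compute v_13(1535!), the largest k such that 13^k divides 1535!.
v_13(1535!) = 127

Legendre's formula: v_p(n!) = Σ_{k ≥ 1} ⌊n / p^k⌋. For p = 13, n = 1535, the terms are:
  ⌊1535/13^1⌋ = ⌊1535/13⌋ = 118
  ⌊1535/13^2⌋ = ⌊1535/169⌋ = 9
(the next term ⌊1535/13^3⌋ = 0, terminating the sum). Summing: v_13(1535!) = 118 + 9 = 127.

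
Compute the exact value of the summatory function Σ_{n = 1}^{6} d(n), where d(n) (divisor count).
Σ_{n ≤ 6} d(n) = 14

Compute d(n) for each 1 ≤ n ≤ 6: d(1) = 1, d(2) = 2, d(3) = 2, d(4) = 3, d(5) = 2, d(6) = 4. Summing all 6 values: 14. (Dirichlet's divisor formula: Σ_{n ≤ x} d(n) = x ln(x) + (2γ − 1) x + O(√x). For x = 6, the asymptotic estimate is ≈ 11.68.)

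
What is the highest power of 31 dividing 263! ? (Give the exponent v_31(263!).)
v_31(263!) = 8

Legendre's formula: v_p(n!) = Σ_{k ≥ 1} ⌊n / p^k⌋. For p = 31, n = 263, the terms are:
  ⌊263/31^1⌋ = ⌊263/31⌋ = 8
(the next term ⌊263/31^2⌋ = 0, terminating the sum). Summing: v_31(263!) = 8 = 8.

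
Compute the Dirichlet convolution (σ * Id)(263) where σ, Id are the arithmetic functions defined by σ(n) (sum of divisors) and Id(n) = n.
(σ * Id)(263) = 527

Divisors of 263: [1, 263]. For each d | 263:
  d = 1: σ(1) · Id(263/1) = 1 · 263 = 263
  d = 263: σ(263) · Id(263/263) = 264 · 1 = 264
Summing: (σ * Id)(263) = 263 + 264 = 527.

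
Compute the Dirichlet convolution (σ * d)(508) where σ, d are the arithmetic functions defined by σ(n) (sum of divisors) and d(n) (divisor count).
(σ * d)(508) = 2080

Divisors of 508: [1, 2, 4, 127, 254, 508]. For each d | 508:
  d = 1: σ(1) · d(508/1) = 1 · 6 = 6
  d = 2: σ(2) · d(508/2) = 3 · 4 = 12
  d = 4: σ(4) · d(508/4) = 7 · 2 = 14
  d = 127: σ(127) · d(508/127) = 128 · 3 = 384
  d = 254: σ(254) · d(508/254) = 384 · 2 = 768
  d = 508: σ(508) · d(508/508) = 896 · 1 = 896
Summing: (σ * d)(508) = 6 + 12 + 14 + 384 + 768 + 896 = 2080.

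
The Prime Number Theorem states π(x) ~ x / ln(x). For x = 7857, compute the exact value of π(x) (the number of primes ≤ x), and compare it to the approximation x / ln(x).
π(7857) = 992;  x/ln(x) ≈ 876.00;  relative error ≈ 11.69%.

Directly count primes up to 7857: π(7857) = 992. The PNT approximation gives 7857/ln(7857) ≈ 7857/8.96916 ≈ 876.00. Relative error (π(x) − x/ln(x)) / π(x) ≈ 11.69%; the approximation is known to undercount slightly (Li(x) is a better estimate).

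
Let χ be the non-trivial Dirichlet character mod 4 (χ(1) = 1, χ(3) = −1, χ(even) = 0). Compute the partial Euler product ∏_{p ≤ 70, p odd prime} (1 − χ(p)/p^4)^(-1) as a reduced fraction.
∏ = 1651066280281380138536686837541579766361280941939967829361597654494040671703/1669523570694536178861740034086625672835197425049896317943747132528787456000

The odd primes p ≤ 70 are [3, 5, 7, 11, 13, 17, 19, 23, 29, 31, 37, 41, 43, 47, 53, 59, 61, 67]. For each, χ(p) = 1 if p ≡ 1 mod 4, χ(p) = −1 if p ≡ 3 mod 4. Taking (1 − χ(p)/p^4)^(-1) = p^4/(p^4 − χ(p)): (1 − (-1)/3^4)^(-1) · (1 − (1)/5^4)^(-1) · (1 − (-1)/7^4)^(-1) · (1 − (-1)/11^4)^(-1) · (1 − (1)/13^4)^(-1) · (1 − (1)/17^4)^(-1) · (1 − (-1)/19^4)^(-1) · (1 − (-1)/23^4)^(-1) · (1 − (1)/29^4)^(-1) · (1 − (-1)/31^4)^(-1) · (1 − (1)/37^4)^(-1) · (1 − (1)/41^4)^(-1) · (1 − (-1)/43^4)^(-1) · (1 − (-1)/47^4)^(-1) · (1 − (1)/53^4)^(-1) · (1 − (-1)/59^4)^(-1) · (1 − (1)/61^4)^(-1) · (1 − (-1)/67^4)^(-1) = 1651066280281380138536686837541579766361280941939967829361597654494040671703/1669523570694536178861740034086625672835197425049896317943747132528787456000.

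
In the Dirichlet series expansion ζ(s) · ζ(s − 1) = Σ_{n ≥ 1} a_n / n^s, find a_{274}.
σ(274) = 414

In the product (Σ m^0/m^s)(Σ k / k^s) = Σ (Σ_{d | n} d) / n^s, the coefficient of 1/n^s is σ(n) = Σ_{d | n} d. For n = 274, divisors are [1, 2, 137, 274]; summing: σ(274) = 414.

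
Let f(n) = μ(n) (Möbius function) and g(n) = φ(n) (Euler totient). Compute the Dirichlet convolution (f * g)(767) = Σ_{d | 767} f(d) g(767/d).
(μ * φ)(767) = 627

Divisors of 767: [1, 13, 59, 767]. For each d | 767:
  d = 1: μ(1) · φ(767/1) = 1 · 696 = 696
  d = 13: μ(13) · φ(767/13) = -1 · 58 = -58
  d = 59: μ(59) · φ(767/59) = -1 · 12 = -12
  d = 767: μ(767) · φ(767/767) = 1 · 1 = 1
Summing: (μ * φ)(767) = 696 + -58 + -12 + 1 = 627.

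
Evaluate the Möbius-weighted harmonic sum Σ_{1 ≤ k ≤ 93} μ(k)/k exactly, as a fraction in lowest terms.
Σ μ(k)/k = 160646574025887074368700140133097/7922913965448516923550179200452770

Values of μ(k) for 1 ≤ k ≤ 93: μ(1) = 1, μ(2) = -1, μ(3) = -1, μ(5) = -1, μ(6) = 1, μ(7) = -1, μ(10) = 1, μ(11) = -1, μ(13) = -1, μ(14) = 1, μ(15) = 1, μ(17) = -1, μ(19) = -1, μ(21) = 1, μ(22) = 1, μ(23) = -1, μ(26) = 1, μ(29) = -1, μ(30) = -1, μ(31) = -1, μ(33) = 1, μ(34) = 1, μ(35) = 1, μ(37) = -1, μ(38) = 1, μ(39) = 1, μ(41) = -1, μ(42) = -1, μ(43) = -1, μ(46) = 1, μ(47) = -1, μ(51) = 1, μ(53) = -1, μ(55) = 1, μ(57) = 1, μ(58) = 1, μ(59) = -1, μ(61) = -1, μ(62) = 1, μ(65) = 1, μ(66) = -1, μ(67) = -1, μ(69) = 1, μ(70) = -1, μ(71) = -1, μ(73) = -1, μ(74) = 1, μ(77) = 1, μ(78) = -1, μ(79) = -1, μ(82) = 1, μ(83) = -1, μ(85) = 1, μ(86) = 1, μ(87) = 1, μ(89) = -1, μ(91) = 1, μ(93) = 1, with μ = 0 on non-squarefree integers. Summing μ(k)/k for k where μ(k) ≠ 0 gives 160646574025887074368700140133097/7922913965448516923550179200452770 ≈ 0.0203. (PNT ⟺ this sum → 0 as n → ∞.)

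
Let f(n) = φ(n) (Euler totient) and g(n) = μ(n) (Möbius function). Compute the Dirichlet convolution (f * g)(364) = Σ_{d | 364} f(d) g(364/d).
(φ * μ)(364) = 55

Divisors of 364: [1, 2, 4, 7, 13, 14, 26, 28, 52, 91, 182, 364]. For each d | 364:
  d = 1: φ(1) · μ(364/1) = 1 · 0 = 0
  d = 2: φ(2) · μ(364/2) = 1 · -1 = -1
  d = 4: φ(4) · μ(364/4) = 2 · 1 = 2
  d = 7: φ(7) · μ(364/7) = 6 · 0 = 0
  d = 13: φ(13) · μ(364/13) = 12 · 0 = 0
  d = 14: φ(14) · μ(364/14) = 6 · 1 = 6
  d = 26: φ(26) · μ(364/26) = 12 · 1 = 12
  d = 28: φ(28) · μ(364/28) = 12 · -1 = -12
  d = 52: φ(52) · μ(364/52) = 24 · -1 = -24
  d = 91: φ(91) · μ(364/91) = 72 · 0 = 0
  d = 182: φ(182) · μ(364/182) = 72 · -1 = -72
  d = 364: φ(364) · μ(364/364) = 144 · 1 = 144
Summing: (φ * μ)(364) = 0 + -1 + 2 + 0 + 0 + 6 + 12 + -12 + -24 + 0 + -72 + 144 = 55.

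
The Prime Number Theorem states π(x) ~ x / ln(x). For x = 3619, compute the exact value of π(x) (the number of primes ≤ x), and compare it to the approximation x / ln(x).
π(3619) = 506;  x/ln(x) ≈ 441.67;  relative error ≈ 12.71%.

Directly count primes up to 3619: π(3619) = 506. The PNT approximation gives 3619/ln(3619) ≈ 3619/8.19395 ≈ 441.67. Relative error (π(x) − x/ln(x)) / π(x) ≈ 12.71%; the approximation is known to undercount slightly (Li(x) is a better estimate).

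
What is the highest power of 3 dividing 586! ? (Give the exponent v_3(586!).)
v_3(586!) = 290

Legendre's formula: v_p(n!) = Σ_{k ≥ 1} ⌊n / p^k⌋. For p = 3, n = 586, the terms are:
  ⌊586/3^1⌋ = ⌊586/3⌋ = 195
  ⌊586/3^2⌋ = ⌊586/9⌋ = 65
  ⌊586/3^3⌋ = ⌊586/27⌋ = 21
  ⌊586/3^4⌋ = ⌊586/81⌋ = 7
  ⌊586/3^5⌋ = ⌊586/243⌋ = 2
(the next term ⌊586/3^6⌋ = 0, terminating the sum). Summing: v_3(586!) = 195 + 65 + 21 + 7 + 2 = 290.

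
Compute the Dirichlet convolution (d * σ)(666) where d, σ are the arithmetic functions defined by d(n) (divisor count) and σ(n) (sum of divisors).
(d * σ)(666) = 4800

Divisors of 666: [1, 2, 3, 6, 9, 18, 37, 74, 111, 222, 333, 666]. For each d | 666:
  d = 1: d(1) · σ(666/1) = 1 · 1482 = 1482
  d = 2: d(2) · σ(666/2) = 2 · 494 = 988
  d = 3: d(3) · σ(666/3) = 2 · 456 = 912
  d = 6: d(6) · σ(666/6) = 4 · 152 = 608
  d = 9: d(9) · σ(666/9) = 3 · 114 = 342
  d = 18: d(18) · σ(666/18) = 6 · 38 = 228
  d = 37: d(37) · σ(666/37) = 2 · 39 = 78
  d = 74: d(74) · σ(666/74) = 4 · 13 = 52
  d = 111: d(111) · σ(666/111) = 4 · 12 = 48
  d = 222: d(222) · σ(666/222) = 8 · 4 = 32
  d = 333: d(333) · σ(666/333) = 6 · 3 = 18
  d = 666: d(666) · σ(666/666) = 12 · 1 = 12
Summing: (d * σ)(666) = 1482 + 988 + 912 + 608 + 342 + 228 + 78 + 52 + 48 + 32 + 18 + 12 = 4800.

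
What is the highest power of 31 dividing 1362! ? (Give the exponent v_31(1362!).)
v_31(1362!) = 44

Legendre's formula: v_p(n!) = Σ_{k ≥ 1} ⌊n / p^k⌋. For p = 31, n = 1362, the terms are:
  ⌊1362/31^1⌋ = ⌊1362/31⌋ = 43
  ⌊1362/31^2⌋ = ⌊1362/961⌋ = 1
(the next term ⌊1362/31^3⌋ = 0, terminating the sum). Summing: v_31(1362!) = 43 + 1 = 44.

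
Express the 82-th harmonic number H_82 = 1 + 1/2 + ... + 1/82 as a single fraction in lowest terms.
H_82 = 44139711531918267321142140457772773/8845597978580177157715301537899200

Direct summation: H_82 = 1 + 1/2 + ... + 1/82. The least common denominator is lcm(1, ..., 82) = 97301577764381948734868316916891200; over this denominator the numerator is 97301577764381948734868316916891200 + 48650788882190974367434158458445600 + 32433859254793982911622772305630400 + 24325394441095487183717079229222800 + 19460315552876389746973663383378240 + 16216929627396991455811386152815200 + 13900225394911706962124045273841600 + 12162697220547743591858539614611400 + 10811286418264660970540924101876800 + 9730157776438194873486831691689120 + 8845597978580177157715301537899200 + 8108464813698495727905693076407600 + 7484736751106303748836024378222400 + 6950112697455853481062022636920800 + 6486771850958796582324554461126080 + 6081348610273871795929269807305700 + 5723622221434232278521665700993600 + 5405643209132330485270462050938400 + 5121135671809576249203595627204800 + 4865078888219097436743415845844560 + 4633408464970568987374681757947200 + 4422798989290088578857650768949600 + 4230503381060084727602970300734400 + 4054232406849247863952846538203800 + 3892063110575277949394732676675648 + 3742368375553151874418012189111200 + 3603762139421553656846974700625600 + 3475056348727926740531011318460400 + 3355226819461446508098907479892800 + 3243385925479398291162277230563040 + 3138760573044578991447365061835200 + 3040674305136935897964634903652850 + 2948532659526725719238433845966400 + 2861811110717116139260832850496800 + 2780045078982341392424809054768320 + 2702821604566165242635231025469200 + 2629772372010322938780224781537600 + 2560567835904788124601797813602400 + 2494912250368767916278674792740800 + 2432539444109548718371707922922280 + 2373209213765413383777276022363200 + 2316704232485284493687340878973600 + 2262827389869347644996937602718400 + 2211399494645044289428825384474800 + 2162257283652932194108184820375360 + 2115251690530042363801485150367200 + 2070246335412381887975921636529600 + 2027116203424623931976423269101900 + 1985746484987386708874863610548800 + 1946031555287638974697366338337824 + 1907874073811410759507221900331200 + 1871184187776575937209006094555600 + 1835878825743055636506949375790400 + 1801881069710776828423487350312800 + 1769119595716035431543060307579840 + 1737528174363963370265505659230200 + 1707045223936525416401198542401600 + 1677613409730723254049453739946400 + 1649179284142066927709632490116800 + 1621692962739699145581138615281520 + 1595107832202982766145382244539200 + 1569380286522289495723682530917600 + 1544469488323522995791560585982400 + 1520337152568467948982317451826425 + 1496947350221260749767204875644480 + 1474266329763362859619216922983200 + 1452262354692267891565198759953600 + 1430905555358558069630416425248400 + 1410167793686694909200990100244800 + 1390022539491170696212404527384160 + 1370444757244816179364342491787200 + 1351410802283082621317615512734600 + 1332898325539478749792716670094400 + 1314886186005161469390112390768800 + 1297354370191759316464910892225216 + 1280283917952394062300898906801200 + 1263656854082882451102185933985600 + 1247456125184383958139337396370400 + 1231665541321290490314788821732800 + 1216269722054774359185853961461140 + 1201254046473851218948991566875200 + 1186604606882706691888638011181600 = 485536826851100940532563545035500503, so H_82 = 485536826851100940532563545035500503/97301577764381948734868316916891200; reducing by gcd(485536826851100940532563545035500503, 97301577764381948734868316916891200) = 11 gives 44139711531918267321142140457772773/8845597978580177157715301537899200 ≈ 4.99002. (The PNT-adjacent estimate ln(82) + γ ≈ 4.98393 matches within O(1/n).)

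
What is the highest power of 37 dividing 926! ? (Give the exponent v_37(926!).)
v_37(926!) = 25

Legendre's formula: v_p(n!) = Σ_{k ≥ 1} ⌊n / p^k⌋. For p = 37, n = 926, the terms are:
  ⌊926/37^1⌋ = ⌊926/37⌋ = 25
(the next term ⌊926/37^2⌋ = 0, terminating the sum). Summing: v_37(926!) = 25 = 25.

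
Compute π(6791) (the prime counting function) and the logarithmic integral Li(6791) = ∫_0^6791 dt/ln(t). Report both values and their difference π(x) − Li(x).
π(6791) = 874;  Li(6791) ≈ 890.68;  π(x) − Li(x) ≈ -16.68.

Direct count of primes ≤ 6791 gives π(6791) = 874. Numerical evaluation of the logarithmic integral gives Li(6791) ≈ 890.68. The difference π(x) − Li(x) ≈ -16.68 is typically negative for small/moderate x (Li(x) overestimates), though Littlewood's theorem shows this sign changes infinitely often.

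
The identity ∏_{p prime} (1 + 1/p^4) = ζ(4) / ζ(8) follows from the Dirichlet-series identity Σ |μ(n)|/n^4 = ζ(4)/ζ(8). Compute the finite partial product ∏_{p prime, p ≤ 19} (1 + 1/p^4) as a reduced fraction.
∏ = 2063478382983759362985032/1914315839042201150180625

The primes p ≤ 19 are [2, 3, 5, 7, 11, 13, 17, 19]. For each, (1 + 1/p^4) = (p^4 + 1)/p^4. Multiplying these fractions over p ∈ [2, 3, 5, 7, 11, 13, 17, 19] gives 2063478382983759362985032/1914315839042201150180625. (In the limit P → ∞ this tends to ζ(4)/ζ(8).)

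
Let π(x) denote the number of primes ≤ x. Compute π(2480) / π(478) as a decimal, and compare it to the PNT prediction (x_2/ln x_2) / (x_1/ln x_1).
π(2480)/π(478) = 367/91 ≈ 4.0330;  PNT prediction ≈ 4.0954.

π(478) = 91 and π(2480) = 367, so π(2480)/π(478) ≈ 4.0330. The PNT-predicted ratio is (2480/ln(2480)) / (478/ln(478)) ≈ 4.0954. The two agree to within a few percent, as expected.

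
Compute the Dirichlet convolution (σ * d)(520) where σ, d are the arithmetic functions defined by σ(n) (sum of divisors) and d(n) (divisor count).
(σ * d)(520) = 5376

Divisors of 520: [1, 2, 4, 5, 8, 10, 13, 20, 26, 40, 52, 65, 104, 130, 260, 520]. For each d | 520:
  d = 1: σ(1) · d(520/1) = 1 · 16 = 16
  d = 2: σ(2) · d(520/2) = 3 · 12 = 36
  d = 4: σ(4) · d(520/4) = 7 · 8 = 56
  d = 5: σ(5) · d(520/5) = 6 · 8 = 48
  d = 8: σ(8) · d(520/8) = 15 · 4 = 60
  d = 10: σ(10) · d(520/10) = 18 · 6 = 108
  d = 13: σ(13) · d(520/13) = 14 · 8 = 112
  d = 20: σ(20) · d(520/20) = 42 · 4 = 168
  d = 26: σ(26) · d(520/26) = 42 · 6 = 252
  d = 40: σ(40) · d(520/40) = 90 · 2 = 180
  d = 52: σ(52) · d(520/52) = 98 · 4 = 392
  d = 65: σ(65) · d(520/65) = 84 · 4 = 336
  d = 104: σ(104) · d(520/104) = 210 · 2 = 420
  d = 130: σ(130) · d(520/130) = 252 · 3 = 756
  d = 260: σ(260) · d(520/260) = 588 · 2 = 1176
  d = 520: σ(520) · d(520/520) = 1260 · 1 = 1260
Summing: (σ * d)(520) = 16 + 36 + 56 + 48 + 60 + 108 + 112 + 168 + 252 + 180 + 392 + 336 + 420 + 756 + 1176 + 1260 = 5376.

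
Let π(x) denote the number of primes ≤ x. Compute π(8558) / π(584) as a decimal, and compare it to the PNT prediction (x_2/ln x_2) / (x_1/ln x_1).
π(8558)/π(584) = 1066/106 ≈ 10.0566;  PNT prediction ≈ 10.3091.

π(584) = 106 and π(8558) = 1066, so π(8558)/π(584) ≈ 10.0566. The PNT-predicted ratio is (8558/ln(8558)) / (584/ln(584)) ≈ 10.3091. The two agree to within a few percent, as expected.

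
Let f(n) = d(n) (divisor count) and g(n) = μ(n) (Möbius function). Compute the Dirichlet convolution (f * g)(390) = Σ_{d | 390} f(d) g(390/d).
(d * μ)(390) = 1

Divisors of 390: [1, 2, 3, 5, 6, 10, 13, 15, 26, 30, 39, 65, 78, 130, 195, 390]. For each d | 390:
  d = 1: d(1) · μ(390/1) = 1 · 1 = 1
  d = 2: d(2) · μ(390/2) = 2 · -1 = -2
  d = 3: d(3) · μ(390/3) = 2 · -1 = -2
  d = 5: d(5) · μ(390/5) = 2 · -1 = -2
  d = 6: d(6) · μ(390/6) = 4 · 1 = 4
  d = 10: d(10) · μ(390/10) = 4 · 1 = 4
  d = 13: d(13) · μ(390/13) = 2 · -1 = -2
  d = 15: d(15) · μ(390/15) = 4 · 1 = 4
  d = 26: d(26) · μ(390/26) = 4 · 1 = 4
  d = 30: d(30) · μ(390/30) = 8 · -1 = -8
  d = 39: d(39) · μ(390/39) = 4 · 1 = 4
  d = 65: d(65) · μ(390/65) = 4 · 1 = 4
  d = 78: d(78) · μ(390/78) = 8 · -1 = -8
  d = 130: d(130) · μ(390/130) = 8 · -1 = -8
  d = 195: d(195) · μ(390/195) = 8 · -1 = -8
  d = 390: d(390) · μ(390/390) = 16 · 1 = 16
Summing: (d * μ)(390) = 1 + -2 + -2 + -2 + 4 + 4 + -2 + 4 + 4 + -8 + 4 + 4 + -8 + -8 + -8 + 16 = 1.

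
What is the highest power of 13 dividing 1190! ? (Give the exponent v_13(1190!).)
v_13(1190!) = 98

Legendre's formula: v_p(n!) = Σ_{k ≥ 1} ⌊n / p^k⌋. For p = 13, n = 1190, the terms are:
  ⌊1190/13^1⌋ = ⌊1190/13⌋ = 91
  ⌊1190/13^2⌋ = ⌊1190/169⌋ = 7
(the next term ⌊1190/13^3⌋ = 0, terminating the sum). Summing: v_13(1190!) = 91 + 7 = 98.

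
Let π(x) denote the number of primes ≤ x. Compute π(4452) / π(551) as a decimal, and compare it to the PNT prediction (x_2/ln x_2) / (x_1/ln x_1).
π(4452)/π(551) = 605/101 ≈ 5.9901;  PNT prediction ≈ 6.0704.

π(551) = 101 and π(4452) = 605, so π(4452)/π(551) ≈ 5.9901. The PNT-predicted ratio is (4452/ln(4452)) / (551/ln(551)) ≈ 6.0704. The two agree to within a few percent, as expected.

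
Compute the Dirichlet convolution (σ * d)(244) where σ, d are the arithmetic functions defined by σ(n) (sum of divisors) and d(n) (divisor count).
(σ * d)(244) = 1024

Divisors of 244: [1, 2, 4, 61, 122, 244]. For each d | 244:
  d = 1: σ(1) · d(244/1) = 1 · 6 = 6
  d = 2: σ(2) · d(244/2) = 3 · 4 = 12
  d = 4: σ(4) · d(244/4) = 7 · 2 = 14
  d = 61: σ(61) · d(244/61) = 62 · 3 = 186
  d = 122: σ(122) · d(244/122) = 186 · 2 = 372
  d = 244: σ(244) · d(244/244) = 434 · 1 = 434
Summing: (σ * d)(244) = 6 + 12 + 14 + 186 + 372 + 434 = 1024.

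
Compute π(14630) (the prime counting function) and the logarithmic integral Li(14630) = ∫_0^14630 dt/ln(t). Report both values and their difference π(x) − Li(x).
π(14630) = 1713;  Li(14630) ≈ 1738.10;  π(x) − Li(x) ≈ -25.10.

Direct count of primes ≤ 14630 gives π(14630) = 1713. Numerical evaluation of the logarithmic integral gives Li(14630) ≈ 1738.10. The difference π(x) − Li(x) ≈ -25.10 is typically negative for small/moderate x (Li(x) overestimates), though Littlewood's theorem shows this sign changes infinitely often.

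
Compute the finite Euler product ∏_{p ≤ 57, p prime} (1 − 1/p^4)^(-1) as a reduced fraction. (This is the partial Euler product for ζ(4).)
∏ = 750937919501355467062347671738968589096863062629/693820677147413996973765862820413440000000000000

The primes p ≤ 57 are [2, 3, 5, 7, 11, 13, 17, 19, 23, 29, 31, 37, 41, 43, 47, 53]. For each prime, (1 − 1/p^4)^(-1) = p^4 / (p^4 − 1). The product is (1 − 1/2^4)^(-1), (1 − 1/3^4)^(-1), (1 − 1/5^4)^(-1), (1 − 1/7^4)^(-1), (1 − 1/11^4)^(-1), (1 − 1/13^4)^(-1), (1 − 1/17^4)^(-1), (1 − 1/19^4)^(-1), (1 − 1/23^4)^(-1), (1 − 1/29^4)^(-1), (1 − 1/31^4)^(-1), (1 − 1/37^4)^(-1), (1 − 1/41^4)^(-1), (1 − 1/43^4)^(-1), (1 − 1/47^4)^(-1), (1 − 1/53^4)^(-1) = ∏ p^4 / (p^4 − 1) = 750937919501355467062347671738968589096863062629/693820677147413996973765862820413440000000000000.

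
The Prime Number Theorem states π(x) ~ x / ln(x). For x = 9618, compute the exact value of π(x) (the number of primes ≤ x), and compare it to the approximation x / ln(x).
π(9618) = 1186;  x/ln(x) ≈ 1048.70;  relative error ≈ 11.58%.

Directly count primes up to 9618: π(9618) = 1186. The PNT approximation gives 9618/ln(9618) ≈ 9618/9.17139 ≈ 1048.70. Relative error (π(x) − x/ln(x)) / π(x) ≈ 11.58%; the approximation is known to undercount slightly (Li(x) is a better estimate).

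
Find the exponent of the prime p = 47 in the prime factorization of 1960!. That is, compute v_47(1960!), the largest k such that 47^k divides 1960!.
v_47(1960!) = 41

Legendre's formula: v_p(n!) = Σ_{k ≥ 1} ⌊n / p^k⌋. For p = 47, n = 1960, the terms are:
  ⌊1960/47^1⌋ = ⌊1960/47⌋ = 41
(the next term ⌊1960/47^2⌋ = 0, terminating the sum). Summing: v_47(1960!) = 41 = 41.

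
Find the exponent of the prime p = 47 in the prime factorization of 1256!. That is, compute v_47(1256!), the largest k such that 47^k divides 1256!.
v_47(1256!) = 26

Legendre's formula: v_p(n!) = Σ_{k ≥ 1} ⌊n / p^k⌋. For p = 47, n = 1256, the terms are:
  ⌊1256/47^1⌋ = ⌊1256/47⌋ = 26
(the next term ⌊1256/47^2⌋ = 0, terminating the sum). Summing: v_47(1256!) = 26 = 26.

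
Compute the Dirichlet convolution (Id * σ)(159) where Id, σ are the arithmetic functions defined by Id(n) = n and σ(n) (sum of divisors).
(Id * σ)(159) = 749

Divisors of 159: [1, 3, 53, 159]. For each d | 159:
  d = 1: Id(1) · σ(159/1) = 1 · 216 = 216
  d = 3: Id(3) · σ(159/3) = 3 · 54 = 162
  d = 53: Id(53) · σ(159/53) = 53 · 4 = 212
  d = 159: Id(159) · σ(159/159) = 159 · 1 = 159
Summing: (Id * σ)(159) = 216 + 162 + 212 + 159 = 749.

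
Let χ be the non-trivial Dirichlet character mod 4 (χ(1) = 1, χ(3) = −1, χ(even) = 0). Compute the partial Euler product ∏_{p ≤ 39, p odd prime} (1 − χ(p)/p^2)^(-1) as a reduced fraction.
∏ = 136633422149134339/149104402366464000

The odd primes p ≤ 39 are [3, 5, 7, 11, 13, 17, 19, 23, 29, 31, 37]. For each, χ(p) = 1 if p ≡ 1 mod 4, χ(p) = −1 if p ≡ 3 mod 4. Taking (1 − χ(p)/p^2)^(-1) = p^2/(p^2 − χ(p)): (1 − (-1)/3^2)^(-1) · (1 − (1)/5^2)^(-1) · (1 − (-1)/7^2)^(-1) · (1 − (-1)/11^2)^(-1) · (1 − (1)/13^2)^(-1) · (1 − (1)/17^2)^(-1) · (1 − (-1)/19^2)^(-1) · (1 − (-1)/23^2)^(-1) · (1 − (1)/29^2)^(-1) · (1 − (-1)/31^2)^(-1) · (1 − (1)/37^2)^(-1) = 136633422149134339/149104402366464000.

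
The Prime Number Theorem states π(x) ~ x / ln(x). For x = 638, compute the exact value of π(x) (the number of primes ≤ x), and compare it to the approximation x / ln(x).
π(638) = 115;  x/ln(x) ≈ 98.79;  relative error ≈ 14.10%.

Directly count primes up to 638: π(638) = 115. The PNT approximation gives 638/ln(638) ≈ 638/6.45834 ≈ 98.79. Relative error (π(x) − x/ln(x)) / π(x) ≈ 14.10%; the approximation is known to undercount slightly (Li(x) is a better estimate).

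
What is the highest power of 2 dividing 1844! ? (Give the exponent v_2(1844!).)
v_2(1844!) = 1838

Legendre's formula: v_p(n!) = Σ_{k ≥ 1} ⌊n / p^k⌋. For p = 2, n = 1844, the terms are:
  ⌊1844/2^1⌋ = ⌊1844/2⌋ = 922
  ⌊1844/2^2⌋ = ⌊1844/4⌋ = 461
  ⌊1844/2^3⌋ = ⌊1844/8⌋ = 230
  ⌊1844/2^4⌋ = ⌊1844/16⌋ = 115
  ⌊1844/2^5⌋ = ⌊1844/32⌋ = 57
  ⌊1844/2^6⌋ = ⌊1844/64⌋ = 28
  ⌊1844/2^7⌋ = ⌊1844/128⌋ = 14
  ⌊1844/2^8⌋ = ⌊1844/256⌋ = 7
  ⌊1844/2^9⌋ = ⌊1844/512⌋ = 3
  ⌊1844/2^10⌋ = ⌊1844/1024⌋ = 1
(the next term ⌊1844/2^11⌋ = 0, terminating the sum). Summing: v_2(1844!) = 922 + 461 + 230 + 115 + 57 + 28 + 14 + 7 + 3 + 1 = 1838.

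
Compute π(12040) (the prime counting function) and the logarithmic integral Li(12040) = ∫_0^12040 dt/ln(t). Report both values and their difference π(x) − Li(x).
π(12040) = 1441;  Li(12040) ≈ 1465.36;  π(x) − Li(x) ≈ -24.36.

Direct count of primes ≤ 12040 gives π(12040) = 1441. Numerical evaluation of the logarithmic integral gives Li(12040) ≈ 1465.36. The difference π(x) − Li(x) ≈ -24.36 is typically negative for small/moderate x (Li(x) overestimates), though Littlewood's theorem shows this sign changes infinitely often.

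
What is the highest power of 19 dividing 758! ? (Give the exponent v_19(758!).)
v_19(758!) = 41

Legendre's formula: v_p(n!) = Σ_{k ≥ 1} ⌊n / p^k⌋. For p = 19, n = 758, the terms are:
  ⌊758/19^1⌋ = ⌊758/19⌋ = 39
  ⌊758/19^2⌋ = ⌊758/361⌋ = 2
(the next term ⌊758/19^3⌋ = 0, terminating the sum). Summing: v_19(758!) = 39 + 2 = 41.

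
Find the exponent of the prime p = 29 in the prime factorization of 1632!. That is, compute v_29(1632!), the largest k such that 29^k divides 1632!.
v_29(1632!) = 57

Legendre's formula: v_p(n!) = Σ_{k ≥ 1} ⌊n / p^k⌋. For p = 29, n = 1632, the terms are:
  ⌊1632/29^1⌋ = ⌊1632/29⌋ = 56
  ⌊1632/29^2⌋ = ⌊1632/841⌋ = 1
(the next term ⌊1632/29^3⌋ = 0, terminating the sum). Summing: v_29(1632!) = 56 + 1 = 57.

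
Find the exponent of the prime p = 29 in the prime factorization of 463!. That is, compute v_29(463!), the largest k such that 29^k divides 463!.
v_29(463!) = 15

Legendre's formula: v_p(n!) = Σ_{k ≥ 1} ⌊n / p^k⌋. For p = 29, n = 463, the terms are:
  ⌊463/29^1⌋ = ⌊463/29⌋ = 15
(the next term ⌊463/29^2⌋ = 0, terminating the sum). Summing: v_29(463!) = 15 = 15.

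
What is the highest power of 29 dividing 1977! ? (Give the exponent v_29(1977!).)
v_29(1977!) = 70

Legendre's formula: v_p(n!) = Σ_{k ≥ 1} ⌊n / p^k⌋. For p = 29, n = 1977, the terms are:
  ⌊1977/29^1⌋ = ⌊1977/29⌋ = 68
  ⌊1977/29^2⌋ = ⌊1977/841⌋ = 2
(the next term ⌊1977/29^3⌋ = 0, terminating the sum). Summing: v_29(1977!) = 68 + 2 = 70.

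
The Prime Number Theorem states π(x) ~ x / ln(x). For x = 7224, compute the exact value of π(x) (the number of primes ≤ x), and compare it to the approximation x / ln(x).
π(7224) = 923;  x/ln(x) ≈ 813.04;  relative error ≈ 11.91%.

Directly count primes up to 7224: π(7224) = 923. The PNT approximation gives 7224/ln(7224) ≈ 7224/8.88516 ≈ 813.04. Relative error (π(x) − x/ln(x)) / π(x) ≈ 11.91%; the approximation is known to undercount slightly (Li(x) is a better estimate).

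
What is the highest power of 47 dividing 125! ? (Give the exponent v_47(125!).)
v_47(125!) = 2

Legendre's formula: v_p(n!) = Σ_{k ≥ 1} ⌊n / p^k⌋. For p = 47, n = 125, the terms are:
  ⌊125/47^1⌋ = ⌊125/47⌋ = 2
(the next term ⌊125/47^2⌋ = 0, terminating the sum). Summing: v_47(125!) = 2 = 2.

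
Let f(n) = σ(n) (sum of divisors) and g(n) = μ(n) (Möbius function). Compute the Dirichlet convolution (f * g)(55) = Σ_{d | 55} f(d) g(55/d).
(σ * μ)(55) = 55

Divisors of 55: [1, 5, 11, 55]. For each d | 55:
  d = 1: σ(1) · μ(55/1) = 1 · 1 = 1
  d = 5: σ(5) · μ(55/5) = 6 · -1 = -6
  d = 11: σ(11) · μ(55/11) = 12 · -1 = -12
  d = 55: σ(55) · μ(55/55) = 72 · 1 = 72
Summing: (σ * μ)(55) = 1 + -6 + -12 + 72 = 55.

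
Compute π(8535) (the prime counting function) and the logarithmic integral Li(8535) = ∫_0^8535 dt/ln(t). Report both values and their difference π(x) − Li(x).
π(8535) = 1063;  Li(8535) ≈ 1085.73;  π(x) − Li(x) ≈ -22.73.

Direct count of primes ≤ 8535 gives π(8535) = 1063. Numerical evaluation of the logarithmic integral gives Li(8535) ≈ 1085.73. The difference π(x) − Li(x) ≈ -22.73 is typically negative for small/moderate x (Li(x) overestimates), though Littlewood's theorem shows this sign changes infinitely often.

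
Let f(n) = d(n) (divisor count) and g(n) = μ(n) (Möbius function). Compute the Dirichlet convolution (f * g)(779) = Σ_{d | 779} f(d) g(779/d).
(d * μ)(779) = 1

Divisors of 779: [1, 19, 41, 779]. For each d | 779:
  d = 1: d(1) · μ(779/1) = 1 · 1 = 1
  d = 19: d(19) · μ(779/19) = 2 · -1 = -2
  d = 41: d(41) · μ(779/41) = 2 · -1 = -2
  d = 779: d(779) · μ(779/779) = 4 · 1 = 4
Summing: (d * μ)(779) = 1 + -2 + -2 + 4 = 1.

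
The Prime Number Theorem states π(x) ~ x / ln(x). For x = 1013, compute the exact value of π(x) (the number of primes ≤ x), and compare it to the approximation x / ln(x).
π(1013) = 170;  x/ln(x) ≈ 146.37;  relative error ≈ 13.90%.

Directly count primes up to 1013: π(1013) = 170. The PNT approximation gives 1013/ln(1013) ≈ 1013/6.92067 ≈ 146.37. Relative error (π(x) − x/ln(x)) / π(x) ≈ 13.90%; the approximation is known to undercount slightly (Li(x) is a better estimate).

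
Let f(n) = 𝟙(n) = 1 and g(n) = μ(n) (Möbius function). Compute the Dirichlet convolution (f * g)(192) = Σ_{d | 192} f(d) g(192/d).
(𝟙 * μ)(192) = 0

Divisors of 192: [1, 2, 3, 4, 6, 8, 12, 16, 24, 32, 48, 64, 96, 192]. For each d | 192:
  d = 1: 𝟙(1) · μ(192/1) = 1 · 0 = 0
  d = 2: 𝟙(2) · μ(192/2) = 1 · 0 = 0
  d = 3: 𝟙(3) · μ(192/3) = 1 · 0 = 0
  d = 4: 𝟙(4) · μ(192/4) = 1 · 0 = 0
  d = 6: 𝟙(6) · μ(192/6) = 1 · 0 = 0
  d = 8: 𝟙(8) · μ(192/8) = 1 · 0 = 0
  d = 12: 𝟙(12) · μ(192/12) = 1 · 0 = 0
  d = 16: 𝟙(16) · μ(192/16) = 1 · 0 = 0
  d = 24: 𝟙(24) · μ(192/24) = 1 · 0 = 0
  d = 32: 𝟙(32) · μ(192/32) = 1 · 1 = 1
  d = 48: 𝟙(48) · μ(192/48) = 1 · 0 = 0
  d = 64: 𝟙(64) · μ(192/64) = 1 · -1 = -1
  d = 96: 𝟙(96) · μ(192/96) = 1 · -1 = -1
  d = 192: 𝟙(192) · μ(192/192) = 1 · 1 = 1
Summing: (𝟙 * μ)(192) = 0 + 0 + 0 + 0 + 0 + 0 + 0 + 0 + 0 + 1 + 0 + -1 + -1 + 1 = 0.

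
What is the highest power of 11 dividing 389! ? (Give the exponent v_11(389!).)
v_11(389!) = 38

Legendre's formula: v_p(n!) = Σ_{k ≥ 1} ⌊n / p^k⌋. For p = 11, n = 389, the terms are:
  ⌊389/11^1⌋ = ⌊389/11⌋ = 35
  ⌊389/11^2⌋ = ⌊389/121⌋ = 3
(the next term ⌊389/11^3⌋ = 0, terminating the sum). Summing: v_11(389!) = 35 + 3 = 38.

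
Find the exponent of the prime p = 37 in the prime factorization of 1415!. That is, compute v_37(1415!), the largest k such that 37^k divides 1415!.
v_37(1415!) = 39

Legendre's formula: v_p(n!) = Σ_{k ≥ 1} ⌊n / p^k⌋. For p = 37, n = 1415, the terms are:
  ⌊1415/37^1⌋ = ⌊1415/37⌋ = 38
  ⌊1415/37^2⌋ = ⌊1415/1369⌋ = 1
(the next term ⌊1415/37^3⌋ = 0, terminating the sum). Summing: v_37(1415!) = 38 + 1 = 39.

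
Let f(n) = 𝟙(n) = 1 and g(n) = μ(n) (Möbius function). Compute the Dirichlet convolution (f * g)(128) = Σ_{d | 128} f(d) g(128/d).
(𝟙 * μ)(128) = 0

Divisors of 128: [1, 2, 4, 8, 16, 32, 64, 128]. For each d | 128:
  d = 1: 𝟙(1) · μ(128/1) = 1 · 0 = 0
  d = 2: 𝟙(2) · μ(128/2) = 1 · 0 = 0
  d = 4: 𝟙(4) · μ(128/4) = 1 · 0 = 0
  d = 8: 𝟙(8) · μ(128/8) = 1 · 0 = 0
  d = 16: 𝟙(16) · μ(128/16) = 1 · 0 = 0
  d = 32: 𝟙(32) · μ(128/32) = 1 · 0 = 0
  d = 64: 𝟙(64) · μ(128/64) = 1 · -1 = -1
  d = 128: 𝟙(128) · μ(128/128) = 1 · 1 = 1
Summing: (𝟙 * μ)(128) = 0 + 0 + 0 + 0 + 0 + 0 + -1 + 1 = 0.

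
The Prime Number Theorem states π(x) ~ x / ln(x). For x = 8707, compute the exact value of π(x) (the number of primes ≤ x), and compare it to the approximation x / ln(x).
π(8707) = 1085;  x/ln(x) ≈ 959.78;  relative error ≈ 11.54%.

Directly count primes up to 8707: π(8707) = 1085. The PNT approximation gives 8707/ln(8707) ≈ 8707/9.07188 ≈ 959.78. Relative error (π(x) − x/ln(x)) / π(x) ≈ 11.54%; the approximation is known to undercount slightly (Li(x) is a better estimate).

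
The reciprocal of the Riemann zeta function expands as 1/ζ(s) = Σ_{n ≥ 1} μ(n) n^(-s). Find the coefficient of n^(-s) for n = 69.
μ(69) = 1

Factor n = 69 = 3 · 23. μ(n) = 0 if any exponent ≥ 2 (not squarefree); otherwise μ(n) = (−1)^{ω(n)} where ω(n) is the number of distinct prime factors. Applying: μ(69) = 1.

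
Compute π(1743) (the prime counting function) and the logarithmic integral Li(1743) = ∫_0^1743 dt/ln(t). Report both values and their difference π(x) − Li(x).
π(1743) = 271;  Li(1743) ≈ 280.69;  π(x) − Li(x) ≈ -9.69.

Direct count of primes ≤ 1743 gives π(1743) = 271. Numerical evaluation of the logarithmic integral gives Li(1743) ≈ 280.69. The difference π(x) − Li(x) ≈ -9.69 is typically negative for small/moderate x (Li(x) overestimates), though Littlewood's theorem shows this sign changes infinitely often.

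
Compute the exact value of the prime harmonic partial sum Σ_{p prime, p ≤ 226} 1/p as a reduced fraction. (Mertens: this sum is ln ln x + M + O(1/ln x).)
Σ 1/p = 718699639327957473429492425322377115938612460993073775465130392853544377727917042657991/367009731827331916465034565550136732339800312955331782619462457039988073311157667212930

π(226) = 48, so the primes ≤ 226 are [2, 3, 5, 7, 11, 13, 17, 19, 23, 29, 31, 37, 41, 43, 47, 53, 59, 61, 67, 71, 73, 79, 83, 89, 97, 101, 103, 107, 109, 113, 127, 131, 137, 139, 149, 151, 157, 163, 167, 173, 179, 181, 191, 193, 197, 199, 211, 223]. Summing 1/p over these primes: 718699639327957473429492425322377115938612460993073775465130392853544377727917042657991/367009731827331916465034565550136732339800312955331782619462457039988073311157667212930 ≈ 1.9583. Mertens estimate ln ln(226) + 0.2615 ≈ 1.9517.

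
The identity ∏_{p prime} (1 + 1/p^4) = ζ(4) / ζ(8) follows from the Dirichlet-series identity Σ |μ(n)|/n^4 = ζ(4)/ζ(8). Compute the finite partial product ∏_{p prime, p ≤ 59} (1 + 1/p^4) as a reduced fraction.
∏ = 268899977463896666211538700535176520374989057685372088116157788269917908013056/249460108221570249996046380281539524912894104533469497356108318512969044025625

The primes p ≤ 59 are [2, 3, 5, 7, 11, 13, 17, 19, 23, 29, 31, 37, 41, 43, 47, 53, 59]. For each, (1 + 1/p^4) = (p^4 + 1)/p^4. Multiplying these fractions over p ∈ [2, 3, 5, 7, 11, 13, 17, 19, 23, 29, 31, 37, 41, 43, 47, 53, 59] gives 268899977463896666211538700535176520374989057685372088116157788269917908013056/249460108221570249996046380281539524912894104533469497356108318512969044025625. (In the limit P → ∞ this tends to ζ(4)/ζ(8).)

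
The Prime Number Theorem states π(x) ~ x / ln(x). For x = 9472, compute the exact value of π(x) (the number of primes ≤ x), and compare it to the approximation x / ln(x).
π(9472) = 1173;  x/ln(x) ≈ 1034.50;  relative error ≈ 11.81%.

Directly count primes up to 9472: π(9472) = 1173. The PNT approximation gives 9472/ln(9472) ≈ 9472/9.15610 ≈ 1034.50. Relative error (π(x) − x/ln(x)) / π(x) ≈ 11.81%; the approximation is known to undercount slightly (Li(x) is a better estimate).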